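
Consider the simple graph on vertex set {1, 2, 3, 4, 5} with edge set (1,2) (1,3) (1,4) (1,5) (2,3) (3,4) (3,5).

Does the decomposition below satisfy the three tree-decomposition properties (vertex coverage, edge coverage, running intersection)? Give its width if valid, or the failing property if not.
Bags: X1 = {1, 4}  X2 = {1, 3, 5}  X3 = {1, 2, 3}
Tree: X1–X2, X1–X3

No — edge (3,4) lies in no bag.

A tree decomposition must satisfy three properties: every vertex lies in some bag; for every edge, both endpoints lie together in some bag; and for every vertex, the bags containing it form a connected subtree. Here edge (3,4) lies in no bag, so the decomposition is invalid.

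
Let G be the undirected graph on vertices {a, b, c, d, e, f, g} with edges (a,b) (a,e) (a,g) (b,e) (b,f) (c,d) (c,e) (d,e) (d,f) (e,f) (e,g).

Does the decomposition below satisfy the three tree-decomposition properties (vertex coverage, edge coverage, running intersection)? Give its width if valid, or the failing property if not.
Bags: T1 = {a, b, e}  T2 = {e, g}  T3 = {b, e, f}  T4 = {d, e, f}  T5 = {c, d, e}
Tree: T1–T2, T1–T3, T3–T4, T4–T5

No — edge (a,g) lies in no bag.

A tree decomposition must satisfy three properties: every vertex lies in some bag; for every edge, both endpoints lie together in some bag; and for every vertex, the bags containing it form a connected subtree. Here edge (a,g) lies in no bag, so the decomposition is invalid.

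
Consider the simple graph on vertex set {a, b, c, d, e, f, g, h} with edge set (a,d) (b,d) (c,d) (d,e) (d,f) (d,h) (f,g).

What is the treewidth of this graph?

A width-1 tree decomposition is:
Bags: B1 = {d, f}  B2 = {f, g}  B3 = {a, d}  B4 = {d, e}  B5 = {b, d}  B6 = {d, h}  B7 = {c, d}
Tree: B1–B2, B1–B3, B3–B4, B4–B5, B5–B6, B5–B7
Each bag holds 2 vertices, so the decomposition has width 1, which upper-bounds the treewidth. Any graph with an edge has treewidth ≥ 1, and G has the edge d–f. Therefore the treewidth is 1.

1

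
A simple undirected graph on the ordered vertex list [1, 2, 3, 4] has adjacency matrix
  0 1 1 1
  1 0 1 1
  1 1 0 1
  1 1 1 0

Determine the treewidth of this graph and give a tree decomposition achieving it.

A single bag containing all 4 vertices is trivially a valid decomposition of width 3. For the lower bound, the 4 vertices {1, 2, 3, 4} are pairwise adjacent, and any tree decomposition puts a clique entirely inside one bag — forcing width ≥ 3. The upper and lower bounds meet at 3, so that is the treewidth.

Treewidth 3.
One optimal decomposition is:
Bags: B1 = {1, 2, 3, 4}
Tree: (single bag)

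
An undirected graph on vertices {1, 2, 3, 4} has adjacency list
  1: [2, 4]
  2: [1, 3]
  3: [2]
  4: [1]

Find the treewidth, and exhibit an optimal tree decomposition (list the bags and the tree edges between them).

Treewidth 1.
One optimal decomposition is:
Bags: B1 = {2, 3}  B2 = {1, 2}  B3 = {1, 4}
Tree: B1–B2, B2–B3

The largest bag has 2 vertices, giving width 1; this decomposition certifies tw(G) ≤ 1. G has an edge, so its treewidth is at least 1. Therefore the treewidth is 1.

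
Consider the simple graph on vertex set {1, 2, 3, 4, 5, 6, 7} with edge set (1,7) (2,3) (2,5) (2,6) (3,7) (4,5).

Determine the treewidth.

1

A width-1 tree decomposition is:
Bags: B1 = {3, 7}  B2 = {2, 3}  B3 = {2, 5}  B4 = {1, 7}  B5 = {2, 6}  B6 = {4, 5}
Tree: B1–B2, B2–B3, B1–B4, B2–B5, B3–B6
Every bag has size at most 2, so the width is 2 − 1 = 1 and tw(G) ≤ 1. G has an edge, so its treewidth is at least 1. Hence tw(G) = 1 exactly.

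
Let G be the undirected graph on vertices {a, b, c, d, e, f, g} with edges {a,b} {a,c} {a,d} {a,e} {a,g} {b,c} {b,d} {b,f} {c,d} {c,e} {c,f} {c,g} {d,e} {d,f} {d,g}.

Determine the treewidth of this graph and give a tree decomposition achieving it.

Treewidth 3.
One such decomposition:
Bags: B1 = {a, b, c, d}  B2 = {a, c, d, g}  B3 = {a, c, d, e}  B4 = {b, c, d, f}
Tree: B1–B2, B1–B3, B1–B4

Each bag holds 4 vertices, so the decomposition has width 3, which upper-bounds the treewidth. For the lower bound, the 4 vertices {a, c, d, g} are pairwise adjacent, and any tree decomposition puts a clique entirely inside one bag — forcing width ≥ 3. The upper and lower bounds meet at 3, so that is the treewidth.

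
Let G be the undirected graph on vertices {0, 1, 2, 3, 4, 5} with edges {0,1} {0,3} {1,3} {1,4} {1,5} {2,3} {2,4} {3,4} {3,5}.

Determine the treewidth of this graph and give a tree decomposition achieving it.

Treewidth 2.
One optimal decomposition is:
Bags: B1 = {0, 1, 3}  B2 = {1, 3, 4}  B3 = {2, 3, 4}  B4 = {1, 3, 5}
Tree: B1–B2, B2–B3, B1–B4

Each bag holds 3 vertices, so the decomposition has width 2, which upper-bounds the treewidth. For the lower bound, the 3 vertices {0, 1, 3} are pairwise adjacent, and any tree decomposition puts a clique entirely inside one bag — forcing width ≥ 2. The upper and lower bounds meet at 2, so that is the treewidth.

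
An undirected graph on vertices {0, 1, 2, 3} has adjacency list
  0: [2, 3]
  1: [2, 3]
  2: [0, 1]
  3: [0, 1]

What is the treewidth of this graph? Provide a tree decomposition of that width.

Treewidth 2.
One optimal decomposition is:
Bags: B1 = {0, 2, 3}  B2 = {1, 2, 3}
Tree: B1–B2

Each bag holds 3 vertices, so the decomposition has width 2, which upper-bounds the treewidth. The edges 2–0–3–1–2 form a cycle, so G is not a tree and its treewidth is at least 2. Therefore the treewidth is 2.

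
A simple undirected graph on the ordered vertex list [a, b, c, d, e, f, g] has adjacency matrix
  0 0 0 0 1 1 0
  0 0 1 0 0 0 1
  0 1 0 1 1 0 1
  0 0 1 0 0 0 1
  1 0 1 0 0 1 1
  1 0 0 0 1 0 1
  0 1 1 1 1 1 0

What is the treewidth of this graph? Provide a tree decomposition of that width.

Treewidth 2.
Bags: B1 = {c, d, g}  B2 = {c, e, g}  B3 = {e, f, g}  B4 = {a, e, f}  B5 = {b, c, g}
Tree: B1–B2, B2–B3, B3–B4, B2–B5

Every bag has size at most 3, so the width is 3 − 1 = 2 and tw(G) ≤ 2. Conversely, {c, d, g} is a clique of size 3, and the vertices of any clique must share a bag in every tree decomposition; so some bag has ≥ 3 vertices and tw(G) ≥ 2. Combining the bounds, tw(G) = 2.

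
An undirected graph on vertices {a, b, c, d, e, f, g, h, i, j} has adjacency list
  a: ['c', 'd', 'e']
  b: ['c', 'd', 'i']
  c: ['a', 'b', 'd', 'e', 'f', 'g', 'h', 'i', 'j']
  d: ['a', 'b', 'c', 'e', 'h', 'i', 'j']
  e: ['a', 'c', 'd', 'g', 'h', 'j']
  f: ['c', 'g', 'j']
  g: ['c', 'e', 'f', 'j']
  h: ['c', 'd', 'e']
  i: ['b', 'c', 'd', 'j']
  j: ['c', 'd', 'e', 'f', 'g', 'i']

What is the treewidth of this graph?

A width-3 tree decomposition is:
Bags: B1 = {c, d, e, j}  B2 = {c, d, i, j}  B3 = {a, c, d, e}  B4 = {c, d, e, h}  B5 = {c, e, g, j}  B6 = {b, c, d, i}  B7 = {c, f, g, j}
Tree: B1–B2, B1–B3, B1–B4, B1–B5, B2–B6, B5–B7
Every bag has size at most 4, so the width is 4 − 1 = 3 and tw(G) ≤ 3. Conversely, {c, d, e, j} is a clique of size 4, and the vertices of any clique must share a bag in every tree decomposition; so some bag has ≥ 4 vertices and tw(G) ≥ 3. Therefore the treewidth is 3.

3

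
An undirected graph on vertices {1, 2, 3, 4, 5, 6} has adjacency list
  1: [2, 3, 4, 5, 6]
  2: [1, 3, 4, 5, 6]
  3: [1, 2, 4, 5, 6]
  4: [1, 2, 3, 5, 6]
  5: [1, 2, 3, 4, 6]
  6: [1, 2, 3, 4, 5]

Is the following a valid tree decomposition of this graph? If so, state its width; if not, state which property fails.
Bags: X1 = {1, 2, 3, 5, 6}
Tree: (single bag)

A tree decomposition must satisfy three properties: every vertex lies in some bag; for every edge, both endpoints lie together in some bag; and for every vertex, the bags containing it form a connected subtree. Here vertex 4 appears in no bag, so the decomposition is invalid.

No — vertex 4 appears in no bag.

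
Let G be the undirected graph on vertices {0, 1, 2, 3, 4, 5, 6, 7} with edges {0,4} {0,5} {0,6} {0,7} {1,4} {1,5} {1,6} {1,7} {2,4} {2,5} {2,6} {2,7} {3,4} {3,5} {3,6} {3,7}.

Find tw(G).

A width-4 tree decomposition is:
Bags: B1 = {1, 4, 5, 6, 7}  B2 = {3, 4, 5, 6, 7}  B3 = {2, 4, 5, 6, 7}  B4 = {0, 4, 5, 6, 7}
Tree: B1–B2, B2–B3, B3–B4
Every bag has size at most 5, so the width is 5 − 1 = 4 and tw(G) ≤ 4. For the lower bound: the 5 vertex sets {1,4}, {3,6}, {2,7}, {5}, {0} are disjoint, each induces a connected subgraph, and every pair is joined by at least one edge of G. Contracting each set to a single vertex therefore yields K_{5} as a minor, and since treewidth is minor-monotone, tw(G) ≥ tw(K_{5}) = 4. Therefore the treewidth is 4.

4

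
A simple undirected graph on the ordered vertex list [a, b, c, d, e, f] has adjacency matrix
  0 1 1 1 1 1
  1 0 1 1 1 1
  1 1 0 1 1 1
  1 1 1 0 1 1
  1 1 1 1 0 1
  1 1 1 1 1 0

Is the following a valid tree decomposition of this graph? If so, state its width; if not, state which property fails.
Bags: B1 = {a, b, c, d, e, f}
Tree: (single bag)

Vertex coverage: the bags together contain {a, b, c, d, e, f}, the full vertex set. Edge coverage: each edge of G has both endpoints in at least one bag. Running intersection: for every vertex, the bags containing it form a connected subtree. All three properties hold, so this is a valid tree decomposition of width max|bag| − 1 = 5, and hence tw(G) ≤ 5.

Yes; width 5.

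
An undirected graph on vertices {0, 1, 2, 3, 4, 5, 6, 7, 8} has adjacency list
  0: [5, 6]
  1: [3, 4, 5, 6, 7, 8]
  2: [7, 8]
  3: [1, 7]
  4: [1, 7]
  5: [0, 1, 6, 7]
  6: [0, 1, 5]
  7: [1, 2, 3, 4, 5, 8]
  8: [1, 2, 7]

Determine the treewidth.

2

A width-2 tree decomposition is:
Bags: B1 = {1, 5, 6}  B2 = {1, 5, 7}  B3 = {1, 4, 7}  B4 = {1, 7, 8}  B5 = {1, 3, 7}  B6 = {2, 7, 8}  B7 = {0, 5, 6}
Tree: B1–B2, B2–B3, B2–B4, B2–B5, B4–B6, B1–B7
Every bag has size at most 3, so the width is 3 − 1 = 2 and tw(G) ≤ 2. On the other hand G contains the 3-clique {0, 5, 6}. A clique must lie in a single bag of any decomposition, so no decomposition can have width below 2. The upper and lower bounds meet at 2, so that is the treewidth.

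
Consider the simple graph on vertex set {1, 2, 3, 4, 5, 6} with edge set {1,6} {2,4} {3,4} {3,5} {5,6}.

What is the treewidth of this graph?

1

A width-1 tree decomposition is:
Bags: B1 = {1, 6}  B2 = {5, 6}  B3 = {3, 5}  B4 = {3, 4}  B5 = {2, 4}
Tree: B1–B2, B2–B3, B3–B4, B4–B5
Every bag has size at most 2, so the width is 2 − 1 = 1 and tw(G) ≤ 1. G has an edge, so its treewidth is at least 1. Combining the bounds, tw(G) = 1.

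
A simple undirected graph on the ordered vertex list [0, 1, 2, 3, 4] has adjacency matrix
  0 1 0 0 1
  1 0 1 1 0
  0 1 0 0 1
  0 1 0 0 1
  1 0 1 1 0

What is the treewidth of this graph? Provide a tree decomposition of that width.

Treewidth 2.
One such decomposition:
Bags: B1 = {1, 3, 4}  B2 = {0, 1, 4}  B3 = {1, 2, 4}
Tree: B1–B2, B2–B3

Every bag has size at most 3, so the width is 3 − 1 = 2 and tw(G) ≤ 2. For the lower bound, G contains the cycle 3–4–0–1–3, so G is not a forest; only forests have treewidth ≤ 1, hence tw(G) ≥ 2. Combining the bounds, tw(G) = 2.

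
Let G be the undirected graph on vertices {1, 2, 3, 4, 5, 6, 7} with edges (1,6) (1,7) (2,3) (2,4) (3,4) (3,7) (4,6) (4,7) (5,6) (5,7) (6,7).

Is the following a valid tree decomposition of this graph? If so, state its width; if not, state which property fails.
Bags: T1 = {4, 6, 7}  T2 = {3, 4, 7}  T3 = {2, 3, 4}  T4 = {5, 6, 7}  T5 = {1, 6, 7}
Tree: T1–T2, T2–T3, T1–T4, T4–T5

Yes; width 2.

Vertex coverage: the bags together contain {1, 2, 3, 4, 5, 6, 7}, the full vertex set. Edge coverage: each edge of G has both endpoints in at least one bag. Running intersection: for every vertex, the bags containing it form a connected subtree. All three properties hold, so this is a valid tree decomposition of width max|bag| − 1 = 2, and hence tw(G) ≤ 2.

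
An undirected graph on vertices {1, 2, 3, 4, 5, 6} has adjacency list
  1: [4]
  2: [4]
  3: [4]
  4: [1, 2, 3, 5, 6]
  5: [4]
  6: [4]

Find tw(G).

1

A width-1 tree decomposition is:
Bags: B1 = {2, 4}  B2 = {4, 6}  B3 = {1, 4}  B4 = {3, 4}  B5 = {4, 5}
Tree: B1–B2, B2–B3, B3–B4, B3–B5
Every bag has size at most 2, so the width is 2 − 1 = 1 and tw(G) ≤ 1. G has an edge, so its treewidth is at least 1. The upper and lower bounds meet at 1, so that is the treewidth.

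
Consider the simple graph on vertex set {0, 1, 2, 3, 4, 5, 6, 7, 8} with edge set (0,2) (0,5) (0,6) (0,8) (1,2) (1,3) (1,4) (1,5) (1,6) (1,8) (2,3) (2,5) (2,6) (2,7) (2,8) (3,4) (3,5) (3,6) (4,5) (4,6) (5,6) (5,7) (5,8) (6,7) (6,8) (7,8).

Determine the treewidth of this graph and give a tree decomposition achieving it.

Treewidth 4.
One optimal decomposition is:
Bags: B1 = {1, 2, 5, 6, 8}  B2 = {0, 2, 5, 6, 8}  B3 = {1, 2, 3, 5, 6}  B4 = {1, 3, 4, 5, 6}  B5 = {2, 5, 6, 7, 8}
Tree: B1–B2, B1–B3, B3–B4, B2–B5

Every bag has size at most 5, so the width is 5 − 1 = 4 and tw(G) ≤ 4. On the other hand G contains the 5-clique {0, 2, 5, 6, 8}. A clique must lie in a single bag of any decomposition, so no decomposition can have width below 4. The upper and lower bounds meet at 4, so that is the treewidth.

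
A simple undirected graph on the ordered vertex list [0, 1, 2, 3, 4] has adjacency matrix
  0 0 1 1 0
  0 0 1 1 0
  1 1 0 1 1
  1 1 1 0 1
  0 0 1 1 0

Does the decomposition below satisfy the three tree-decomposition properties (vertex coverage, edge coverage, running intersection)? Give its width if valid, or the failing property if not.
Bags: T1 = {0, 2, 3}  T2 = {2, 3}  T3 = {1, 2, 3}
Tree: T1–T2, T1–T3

No — vertex 4 appears in no bag.

A tree decomposition must satisfy three properties: every vertex lies in some bag; for every edge, both endpoints lie together in some bag; and for every vertex, the bags containing it form a connected subtree. Here vertex 4 appears in no bag, so the decomposition is invalid.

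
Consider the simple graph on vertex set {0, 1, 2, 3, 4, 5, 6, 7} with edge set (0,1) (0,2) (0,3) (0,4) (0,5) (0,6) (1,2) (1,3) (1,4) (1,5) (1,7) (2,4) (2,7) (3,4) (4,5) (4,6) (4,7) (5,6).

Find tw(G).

3

A width-3 tree decomposition is:
Bags: B1 = {0, 1, 3, 4}  B2 = {0, 1, 4, 5}  B3 = {0, 1, 2, 4}  B4 = {0, 4, 5, 6}  B5 = {1, 2, 4, 7}
Tree: B1–B2, B1–B3, B2–B4, B3–B5
The largest bag has 4 vertices, giving width 3; this decomposition certifies tw(G) ≤ 3. On the other hand G contains the 4-clique {0, 1, 2, 4}. A clique must lie in a single bag of any decomposition, so no decomposition can have width below 3. Therefore the treewidth is 3.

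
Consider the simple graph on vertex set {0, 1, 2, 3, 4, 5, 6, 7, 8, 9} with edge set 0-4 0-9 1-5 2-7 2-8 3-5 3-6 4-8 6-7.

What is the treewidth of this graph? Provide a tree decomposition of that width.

Treewidth 1.
One optimal decomposition is:
Bags: B1 = {0, 9}  B2 = {0, 4}  B3 = {4, 8}  B4 = {2, 8}  B5 = {2, 7}  B6 = {6, 7}  B7 = {3, 6}  B8 = {3, 5}  B9 = {1, 5}
Tree: B1–B2, B2–B3, B3–B4, B4–B5, B5–B6, B6–B7, B7–B8, B8–B9

The largest bag has 2 vertices, giving width 1; this decomposition certifies tw(G) ≤ 1. Since G has at least one edge (e.g. 9–0), it is not an edgeless graph, so tw(G) ≥ 1. Therefore the treewidth is 1.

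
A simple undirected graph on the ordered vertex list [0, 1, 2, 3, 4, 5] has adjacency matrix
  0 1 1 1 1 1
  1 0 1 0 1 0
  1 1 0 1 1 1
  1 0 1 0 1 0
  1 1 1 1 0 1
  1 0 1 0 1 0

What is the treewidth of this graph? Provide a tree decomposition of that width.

Treewidth 3.
Bags: B1 = {0, 2, 3, 4}  B2 = {0, 2, 4, 5}  B3 = {0, 1, 2, 4}
Tree: B1–B2, B2–B3

Every bag has size at most 4, so the width is 4 − 1 = 3 and tw(G) ≤ 3. For the lower bound, the 4 vertices {0, 1, 2, 4} are pairwise adjacent, and any tree decomposition puts a clique entirely inside one bag — forcing width ≥ 3. Therefore the treewidth is 3.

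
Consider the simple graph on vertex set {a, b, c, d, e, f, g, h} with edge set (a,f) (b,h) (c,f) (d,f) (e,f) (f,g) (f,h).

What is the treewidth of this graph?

1

A width-1 tree decomposition is:
Bags: B1 = {b, h}  B2 = {f, h}  B3 = {f, g}  B4 = {e, f}  B5 = {d, f}  B6 = {c, f}  B7 = {a, f}
Tree: B1–B2, B2–B3, B2–B4, B3–B5, B3–B6, B5–B7
Every bag has size at most 2, so the width is 2 − 1 = 1 and tw(G) ≤ 1. Any graph with an edge has treewidth ≥ 1, and G has the edge h–b. The upper and lower bounds meet at 1, so that is the treewidth.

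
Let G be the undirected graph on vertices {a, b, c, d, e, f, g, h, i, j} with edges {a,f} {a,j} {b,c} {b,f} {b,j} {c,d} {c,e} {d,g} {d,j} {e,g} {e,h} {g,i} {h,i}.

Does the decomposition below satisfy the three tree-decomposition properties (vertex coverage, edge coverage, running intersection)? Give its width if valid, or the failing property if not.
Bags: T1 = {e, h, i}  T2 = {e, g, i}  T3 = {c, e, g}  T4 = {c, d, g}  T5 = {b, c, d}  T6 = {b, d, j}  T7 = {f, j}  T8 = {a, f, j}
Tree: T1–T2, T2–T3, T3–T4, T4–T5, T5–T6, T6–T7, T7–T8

A tree decomposition must satisfy three properties: every vertex lies in some bag; for every edge, both endpoints lie together in some bag; and for every vertex, the bags containing it form a connected subtree. Here edge (b,f) lies in no bag, so the decomposition is invalid.

No — edge (b,f) lies in no bag.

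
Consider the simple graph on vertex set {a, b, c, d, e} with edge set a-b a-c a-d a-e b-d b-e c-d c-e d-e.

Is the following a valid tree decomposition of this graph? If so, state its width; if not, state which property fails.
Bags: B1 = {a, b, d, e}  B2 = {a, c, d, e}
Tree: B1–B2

Yes; width 3.

Checking the three conditions: (i) the bags cover all of {a, b, c, d, e}; (ii) for each edge, some bag contains both endpoints; (iii) the bags containing any fixed vertex form a subtree. All hold, so the decomposition is valid with width 4 − 1 = 3.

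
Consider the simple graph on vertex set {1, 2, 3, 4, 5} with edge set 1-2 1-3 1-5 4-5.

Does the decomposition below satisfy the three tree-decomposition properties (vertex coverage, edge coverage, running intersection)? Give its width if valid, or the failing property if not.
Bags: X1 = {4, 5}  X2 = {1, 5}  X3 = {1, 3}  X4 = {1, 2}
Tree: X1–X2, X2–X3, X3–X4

Yes; width 1.

Vertex coverage: the bags together contain {1, 2, 3, 4, 5}, the full vertex set. Edge coverage: each edge of G has both endpoints in at least one bag. Running intersection: for every vertex, the bags containing it form a connected subtree. All three properties hold, so this is a valid tree decomposition of width max|bag| − 1 = 1, and hence tw(G) ≤ 1.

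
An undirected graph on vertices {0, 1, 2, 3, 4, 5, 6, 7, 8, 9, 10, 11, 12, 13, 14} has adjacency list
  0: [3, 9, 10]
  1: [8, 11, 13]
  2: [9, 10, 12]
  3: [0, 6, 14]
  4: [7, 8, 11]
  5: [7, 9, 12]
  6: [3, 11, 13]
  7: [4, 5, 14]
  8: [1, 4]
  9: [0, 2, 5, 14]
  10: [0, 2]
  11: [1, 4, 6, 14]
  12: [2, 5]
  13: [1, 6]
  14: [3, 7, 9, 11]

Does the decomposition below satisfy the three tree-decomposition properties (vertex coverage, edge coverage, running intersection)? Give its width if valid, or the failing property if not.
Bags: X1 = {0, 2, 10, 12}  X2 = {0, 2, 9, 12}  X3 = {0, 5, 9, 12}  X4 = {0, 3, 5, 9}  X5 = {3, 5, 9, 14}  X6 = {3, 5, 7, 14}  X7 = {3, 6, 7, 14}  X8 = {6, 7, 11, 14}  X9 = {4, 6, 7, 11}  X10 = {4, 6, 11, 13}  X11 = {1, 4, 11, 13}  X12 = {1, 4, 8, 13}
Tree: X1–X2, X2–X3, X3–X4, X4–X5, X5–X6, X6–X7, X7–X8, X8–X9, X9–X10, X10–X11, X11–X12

Checking the three conditions: (i) the bags cover all of {0, 1, 2, 3, 4, 5, 6, 7, 8, 9, 10, 11, 12, 13, 14}; (ii) for each edge, some bag contains both endpoints; (iii) the bags containing any fixed vertex form a subtree. All hold, so the decomposition is valid with width 4 − 1 = 3.

Yes; width 3.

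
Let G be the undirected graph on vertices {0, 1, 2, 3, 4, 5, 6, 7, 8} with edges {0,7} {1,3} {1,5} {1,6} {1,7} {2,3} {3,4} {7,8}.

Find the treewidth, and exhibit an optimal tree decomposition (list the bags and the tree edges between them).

Each bag holds 2 vertices, so the decomposition has width 1, which upper-bounds the treewidth. Since G has at least one edge (e.g. 1–3), it is not an edgeless graph, so tw(G) ≥ 1. Combining the bounds, tw(G) = 1.

Treewidth 1.
One such decomposition:
Bags: B1 = {1, 3}  B2 = {2, 3}  B3 = {1, 7}  B4 = {3, 4}  B5 = {1, 6}  B6 = {7, 8}  B7 = {1, 5}  B8 = {0, 7}
Tree: B1–B2, B1–B3, B1–B4, B3–B5, B3–B6, B5–B7, B6–B8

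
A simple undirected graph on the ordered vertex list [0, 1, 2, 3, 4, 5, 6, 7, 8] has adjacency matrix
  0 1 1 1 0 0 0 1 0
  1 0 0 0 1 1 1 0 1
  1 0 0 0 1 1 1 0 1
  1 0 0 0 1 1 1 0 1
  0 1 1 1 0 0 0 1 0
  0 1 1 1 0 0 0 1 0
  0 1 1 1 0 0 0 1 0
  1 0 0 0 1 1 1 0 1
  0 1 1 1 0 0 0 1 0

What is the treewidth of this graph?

A width-4 tree decomposition is:
Bags: B1 = {0, 1, 2, 3, 7}  B2 = {1, 2, 3, 4, 7}  B3 = {1, 2, 3, 5, 7}  B4 = {1, 2, 3, 7, 8}  B5 = {1, 2, 3, 6, 7}
Tree: B1–B2, B2–B3, B3–B4, B4–B5
Every bag has size at most 5, so the width is 5 − 1 = 4 and tw(G) ≤ 4. For the lower bound: the 5 vertex sets {0,7}, {2,4}, {3,5}, {1}, {8} are disjoint, each induces a connected subgraph, and every pair is joined by at least one edge of G. Contracting each set to a single vertex therefore yields K_{5} as a minor, and since treewidth is minor-monotone, tw(G) ≥ tw(K_{5}) = 4. Combining the bounds, tw(G) = 4.

4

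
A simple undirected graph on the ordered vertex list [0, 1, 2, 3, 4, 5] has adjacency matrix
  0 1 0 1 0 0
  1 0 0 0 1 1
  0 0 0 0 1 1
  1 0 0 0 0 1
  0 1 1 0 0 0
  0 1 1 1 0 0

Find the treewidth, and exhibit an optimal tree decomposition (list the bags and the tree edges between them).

The largest bag has 3 vertices, giving width 2; this decomposition certifies tw(G) ≤ 2. For the lower bound, G contains the cycle 4–2–5–1–4, so G is not a forest; only forests have treewidth ≤ 1, hence tw(G) ≥ 2. The upper and lower bounds meet at 2, so that is the treewidth.

Treewidth 2.
Bags: B1 = {1, 2, 4}  B2 = {1, 2, 5}  B3 = {0, 1, 5}  B4 = {0, 3, 5}
Tree: B1–B2, B2–B3, B3–B4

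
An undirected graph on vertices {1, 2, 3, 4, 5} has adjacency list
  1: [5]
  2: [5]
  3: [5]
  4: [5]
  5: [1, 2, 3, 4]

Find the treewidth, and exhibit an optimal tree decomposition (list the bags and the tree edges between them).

Treewidth 1.
Bags: B1 = {4, 5}  B2 = {3, 5}  B3 = {1, 5}  B4 = {2, 5}
Tree: B1–B2, B2–B3, B1–B4

The largest bag has 2 vertices, giving width 1; this decomposition certifies tw(G) ≤ 1. Since G has at least one edge (e.g. 4–5), it is not an edgeless graph, so tw(G) ≥ 1. Therefore the treewidth is 1.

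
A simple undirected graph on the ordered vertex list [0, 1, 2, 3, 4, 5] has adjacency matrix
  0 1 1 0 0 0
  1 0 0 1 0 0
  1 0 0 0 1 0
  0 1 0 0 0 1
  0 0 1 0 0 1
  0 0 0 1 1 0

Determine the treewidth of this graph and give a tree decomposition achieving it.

Treewidth 2.
One such decomposition:
Bags: B1 = {0, 1, 2}  B2 = {1, 2, 3}  B3 = {2, 3, 5}  B4 = {2, 4, 5}
Tree: B1–B2, B2–B3, B3–B4

Each bag holds 3 vertices, so the decomposition has width 2, which upper-bounds the treewidth. For the lower bound, G contains the cycle 2–0–1–3–5–4–2, so G is not a forest; only forests have treewidth ≤ 1, hence tw(G) ≥ 2. Combining the bounds, tw(G) = 2.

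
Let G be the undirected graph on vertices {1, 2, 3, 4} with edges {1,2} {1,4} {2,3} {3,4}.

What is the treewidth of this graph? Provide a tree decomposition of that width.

The largest bag has 3 vertices, giving width 2; this decomposition certifies tw(G) ≤ 2. For the lower bound, G contains the cycle 1–2–3–4–1, so G is not a forest; only forests have treewidth ≤ 1, hence tw(G) ≥ 2. Therefore the treewidth is 2.

Treewidth 2.
One optimal decomposition is:
Bags: B1 = {1, 2, 3}  B2 = {1, 3, 4}
Tree: B1–B2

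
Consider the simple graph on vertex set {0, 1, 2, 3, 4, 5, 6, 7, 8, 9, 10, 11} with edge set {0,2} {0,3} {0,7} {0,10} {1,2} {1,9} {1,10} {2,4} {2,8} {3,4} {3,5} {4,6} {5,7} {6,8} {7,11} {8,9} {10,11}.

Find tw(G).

A width-3 tree decomposition is:
Bags: B1 = {1, 6, 8, 9}  B2 = {1, 2, 6, 8}  B3 = {1, 2, 4, 6}  B4 = {1, 2, 4, 10}  B5 = {0, 2, 4, 10}  B6 = {0, 3, 4, 10}  B7 = {0, 3, 10, 11}  B8 = {0, 3, 7, 11}  B9 = {3, 5, 7, 11}
Tree: B1–B2, B2–B3, B3–B4, B4–B5, B5–B6, B6–B7, B7–B8, B8–B9
The largest bag has 4 vertices, giving width 3; this decomposition certifies tw(G) ≤ 3. For the lower bound: the 4 vertex sets {6,8,9}, {1}, {2}, {0,3,4,10} are disjoint, each induces a connected subgraph, and every pair is joined by at least one edge of G. Contracting each set to a single vertex therefore yields K_{4} as a minor, and since treewidth is minor-monotone, tw(G) ≥ tw(K_{4}) = 3. Combining the bounds, tw(G) = 3.

3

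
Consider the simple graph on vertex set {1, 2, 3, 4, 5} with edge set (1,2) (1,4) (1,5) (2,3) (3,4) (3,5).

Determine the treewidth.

2

A width-2 tree decomposition is:
Bags: B1 = {1, 3, 5}  B2 = {1, 2, 3}  B3 = {1, 3, 4}
Tree: B1–B2, B2–B3
Each bag holds 3 vertices, so the decomposition has width 2, which upper-bounds the treewidth. Since 5–3–2–1–5 is a cycle in G, G is not acyclic. Forests are exactly the graphs of treewidth ≤ 1, so tw(G) ≥ 2. Therefore the treewidth is 2.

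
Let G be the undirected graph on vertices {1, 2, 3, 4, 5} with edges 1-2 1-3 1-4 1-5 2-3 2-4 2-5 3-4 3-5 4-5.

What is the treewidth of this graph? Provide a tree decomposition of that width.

Treewidth 4.
Bags: B1 = {1, 2, 3, 4, 5}
Tree: (single bag)

With just one bag of size 5, the width is 5 − 1 = 4, so tw(G) ≤ 4. For the lower bound, the 5 vertices {1, 2, 3, 4, 5} are pairwise adjacent, and any tree decomposition puts a clique entirely inside one bag — forcing width ≥ 4. Hence tw(G) = 4 exactly.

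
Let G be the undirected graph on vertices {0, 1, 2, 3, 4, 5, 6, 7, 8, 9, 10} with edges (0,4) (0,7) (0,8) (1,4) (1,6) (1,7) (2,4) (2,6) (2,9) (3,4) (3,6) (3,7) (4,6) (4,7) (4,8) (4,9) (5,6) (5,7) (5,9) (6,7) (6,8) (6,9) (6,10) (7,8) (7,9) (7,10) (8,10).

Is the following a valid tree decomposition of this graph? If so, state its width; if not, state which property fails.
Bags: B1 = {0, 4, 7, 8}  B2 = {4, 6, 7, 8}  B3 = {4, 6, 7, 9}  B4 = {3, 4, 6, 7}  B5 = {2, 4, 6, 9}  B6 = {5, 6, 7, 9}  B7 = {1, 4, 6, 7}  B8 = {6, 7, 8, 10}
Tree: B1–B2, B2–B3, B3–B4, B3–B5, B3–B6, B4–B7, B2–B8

Every vertex of G appears in some bag (union = {0, 1, 2, 3, 4, 5, 6, 7, 8, 9, 10}); every edge is covered by a bag; and for each vertex v the set of bags containing v is connected in the bag tree. The decomposition is therefore valid. The largest bag has 4 vertices, so the width is 3.

Yes; width 3.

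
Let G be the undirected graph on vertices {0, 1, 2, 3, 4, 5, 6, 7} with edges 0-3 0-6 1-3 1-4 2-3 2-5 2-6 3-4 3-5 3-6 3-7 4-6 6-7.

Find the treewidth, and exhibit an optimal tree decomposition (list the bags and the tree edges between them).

Treewidth 2.
Bags: B1 = {0, 3, 6}  B2 = {3, 4, 6}  B3 = {3, 6, 7}  B4 = {2, 3, 6}  B5 = {2, 3, 5}  B6 = {1, 3, 4}
Tree: B1–B2, B2–B3, B1–B4, B4–B5, B2–B6

The largest bag has 3 vertices, giving width 2; this decomposition certifies tw(G) ≤ 2. Conversely, {1, 3, 4} is a clique of size 3, and the vertices of any clique must share a bag in every tree decomposition; so some bag has ≥ 3 vertices and tw(G) ≥ 2. The upper and lower bounds meet at 2, so that is the treewidth.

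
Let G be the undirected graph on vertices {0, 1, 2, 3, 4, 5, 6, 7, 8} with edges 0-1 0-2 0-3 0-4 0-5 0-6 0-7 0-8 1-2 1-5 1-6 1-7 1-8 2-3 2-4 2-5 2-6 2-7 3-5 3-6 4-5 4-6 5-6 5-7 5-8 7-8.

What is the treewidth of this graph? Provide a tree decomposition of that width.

Treewidth 4.
One optimal decomposition is:
Bags: B1 = {0, 1, 2, 5, 7}  B2 = {0, 1, 2, 5, 6}  B3 = {0, 2, 4, 5, 6}  B4 = {0, 2, 3, 5, 6}  B5 = {0, 1, 5, 7, 8}
Tree: B1–B2, B2–B3, B3–B4, B1–B5

Every bag has size at most 5, so the width is 5 − 1 = 4 and tw(G) ≤ 4. For the lower bound, the 5 vertices {0, 1, 5, 7, 8} are pairwise adjacent, and any tree decomposition puts a clique entirely inside one bag — forcing width ≥ 4. The upper and lower bounds meet at 4, so that is the treewidth.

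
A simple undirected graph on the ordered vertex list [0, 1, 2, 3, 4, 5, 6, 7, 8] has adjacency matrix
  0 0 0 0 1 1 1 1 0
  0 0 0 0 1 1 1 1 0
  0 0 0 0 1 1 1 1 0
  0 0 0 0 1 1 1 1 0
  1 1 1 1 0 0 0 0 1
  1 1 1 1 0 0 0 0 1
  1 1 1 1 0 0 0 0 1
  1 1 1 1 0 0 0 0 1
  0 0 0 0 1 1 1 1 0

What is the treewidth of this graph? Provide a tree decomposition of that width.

Treewidth 4.
Bags: B1 = {2, 4, 5, 6, 7}  B2 = {0, 4, 5, 6, 7}  B3 = {3, 4, 5, 6, 7}  B4 = {1, 4, 5, 6, 7}  B5 = {4, 5, 6, 7, 8}
Tree: B1–B2, B2–B3, B3–B4, B4–B5

Each bag holds 5 vertices, so the decomposition has width 4, which upper-bounds the treewidth. For the lower bound: the 5 vertex sets {2,5}, {0,6}, {3,4}, {7}, {1} are disjoint, each induces a connected subgraph, and every pair is joined by at least one edge of G. Contracting each set to a single vertex therefore yields K_{5} as a minor, and since treewidth is minor-monotone, tw(G) ≥ tw(K_{5}) = 4. Therefore the treewidth is 4.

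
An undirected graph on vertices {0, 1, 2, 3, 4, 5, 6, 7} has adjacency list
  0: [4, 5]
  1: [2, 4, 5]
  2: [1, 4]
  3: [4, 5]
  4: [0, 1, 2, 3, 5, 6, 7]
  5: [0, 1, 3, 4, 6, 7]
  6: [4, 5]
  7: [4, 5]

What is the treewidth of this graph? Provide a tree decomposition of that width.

Each bag holds 3 vertices, so the decomposition has width 2, which upper-bounds the treewidth. On the other hand G contains the 3-clique {1, 2, 4}. A clique must lie in a single bag of any decomposition, so no decomposition can have width below 2. Combining the bounds, tw(G) = 2.

Treewidth 2.
One such decomposition:
Bags: B1 = {4, 5, 7}  B2 = {3, 4, 5}  B3 = {1, 4, 5}  B4 = {4, 5, 6}  B5 = {1, 2, 4}  B6 = {0, 4, 5}
Tree: B1–B2, B2–B3, B3–B4, B3–B5, B4–B6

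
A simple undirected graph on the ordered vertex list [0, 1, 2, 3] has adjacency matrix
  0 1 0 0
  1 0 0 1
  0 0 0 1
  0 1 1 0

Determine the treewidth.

1

A width-1 tree decomposition is:
Bags: B1 = {0, 1}  B2 = {1, 3}  B3 = {2, 3}
Tree: B1–B2, B2–B3
Every bag has size at most 2, so the width is 2 − 1 = 1 and tw(G) ≤ 1. Any graph with an edge has treewidth ≥ 1, and G has the edge 0–1. Combining the bounds, tw(G) = 1.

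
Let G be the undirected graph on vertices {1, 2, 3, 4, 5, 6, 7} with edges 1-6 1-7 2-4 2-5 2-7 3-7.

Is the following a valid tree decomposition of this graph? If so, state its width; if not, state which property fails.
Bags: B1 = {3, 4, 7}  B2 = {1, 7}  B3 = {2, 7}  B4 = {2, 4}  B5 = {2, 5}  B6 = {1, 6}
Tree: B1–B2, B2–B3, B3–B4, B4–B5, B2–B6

No — bags containing vertex 4 are not connected in the tree.

A tree decomposition must satisfy three properties: every vertex lies in some bag; for every edge, both endpoints lie together in some bag; and for every vertex, the bags containing it form a connected subtree. Here bags containing vertex 4 are not connected in the tree, so the decomposition is invalid.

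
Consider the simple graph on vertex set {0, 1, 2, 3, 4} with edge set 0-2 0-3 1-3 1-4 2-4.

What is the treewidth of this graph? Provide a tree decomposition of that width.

Each bag holds 3 vertices, so the decomposition has width 2, which upper-bounds the treewidth. For the lower bound, G contains the cycle 1–4–2–0–3–1, so G is not a forest; only forests have treewidth ≤ 1, hence tw(G) ≥ 2. Combining the bounds, tw(G) = 2.

Treewidth 2.
One such decomposition:
Bags: B1 = {1, 2, 4}  B2 = {0, 1, 2}  B3 = {0, 1, 3}
Tree: B1–B2, B2–B3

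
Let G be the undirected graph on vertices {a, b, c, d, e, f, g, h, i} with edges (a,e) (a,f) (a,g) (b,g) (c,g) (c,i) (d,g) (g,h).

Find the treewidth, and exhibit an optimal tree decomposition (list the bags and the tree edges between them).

The largest bag has 2 vertices, giving width 1; this decomposition certifies tw(G) ≤ 1. G has an edge, so its treewidth is at least 1. Combining the bounds, tw(G) = 1.

Treewidth 1.
Bags: B1 = {c, g}  B2 = {b, g}  B3 = {g, h}  B4 = {a, g}  B5 = {c, i}  B6 = {a, e}  B7 = {d, g}  B8 = {a, f}
Tree: B1–B2, B2–B3, B1–B4, B1–B5, B4–B6, B3–B7, B6–B8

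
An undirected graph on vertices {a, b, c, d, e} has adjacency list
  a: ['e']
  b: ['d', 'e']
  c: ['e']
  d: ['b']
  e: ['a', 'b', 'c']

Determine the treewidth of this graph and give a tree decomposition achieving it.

Treewidth 1.
One such decomposition:
Bags: B1 = {b, e}  B2 = {c, e}  B3 = {a, e}  B4 = {b, d}
Tree: B1–B2, B2–B3, B1–B4

The largest bag has 2 vertices, giving width 1; this decomposition certifies tw(G) ≤ 1. Since G has at least one edge (e.g. b–e), it is not an edgeless graph, so tw(G) ≥ 1. Hence tw(G) = 1 exactly.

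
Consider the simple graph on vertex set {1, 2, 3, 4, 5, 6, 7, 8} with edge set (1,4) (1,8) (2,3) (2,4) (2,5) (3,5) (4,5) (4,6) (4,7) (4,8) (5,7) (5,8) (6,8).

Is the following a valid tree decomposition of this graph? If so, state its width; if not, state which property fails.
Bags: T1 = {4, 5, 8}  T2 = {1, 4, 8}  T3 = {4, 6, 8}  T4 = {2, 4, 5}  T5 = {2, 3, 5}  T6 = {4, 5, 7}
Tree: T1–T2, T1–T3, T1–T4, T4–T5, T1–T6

Checking the three conditions: (i) the bags cover all of {1, 2, 3, 4, 5, 6, 7, 8}; (ii) for each edge, some bag contains both endpoints; (iii) the bags containing any fixed vertex form a subtree. All hold, so the decomposition is valid with width 3 − 1 = 2.

Yes; width 2.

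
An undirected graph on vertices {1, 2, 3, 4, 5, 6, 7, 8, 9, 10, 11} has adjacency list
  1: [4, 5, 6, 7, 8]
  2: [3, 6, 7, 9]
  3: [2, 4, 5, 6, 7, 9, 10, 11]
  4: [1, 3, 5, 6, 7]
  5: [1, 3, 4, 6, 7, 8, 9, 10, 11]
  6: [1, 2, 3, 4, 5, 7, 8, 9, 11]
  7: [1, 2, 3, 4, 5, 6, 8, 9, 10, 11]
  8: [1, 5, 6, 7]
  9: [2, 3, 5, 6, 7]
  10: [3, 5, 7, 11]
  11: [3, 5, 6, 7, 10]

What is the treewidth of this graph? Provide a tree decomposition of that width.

Every bag has size at most 5, so the width is 5 − 1 = 4 and tw(G) ≤ 4. On the other hand G contains the 5-clique {2, 3, 6, 7, 9}. A clique must lie in a single bag of any decomposition, so no decomposition can have width below 4. Therefore the treewidth is 4.

Treewidth 4.
One optimal decomposition is:
Bags: B1 = {3, 5, 6, 7, 9}  B2 = {3, 4, 5, 6, 7}  B3 = {1, 4, 5, 6, 7}  B4 = {3, 5, 6, 7, 11}  B5 = {3, 5, 7, 10, 11}  B6 = {1, 5, 6, 7, 8}  B7 = {2, 3, 6, 7, 9}
Tree: B1–B2, B2–B3, B1–B4, B4–B5, B3–B6, B1–B7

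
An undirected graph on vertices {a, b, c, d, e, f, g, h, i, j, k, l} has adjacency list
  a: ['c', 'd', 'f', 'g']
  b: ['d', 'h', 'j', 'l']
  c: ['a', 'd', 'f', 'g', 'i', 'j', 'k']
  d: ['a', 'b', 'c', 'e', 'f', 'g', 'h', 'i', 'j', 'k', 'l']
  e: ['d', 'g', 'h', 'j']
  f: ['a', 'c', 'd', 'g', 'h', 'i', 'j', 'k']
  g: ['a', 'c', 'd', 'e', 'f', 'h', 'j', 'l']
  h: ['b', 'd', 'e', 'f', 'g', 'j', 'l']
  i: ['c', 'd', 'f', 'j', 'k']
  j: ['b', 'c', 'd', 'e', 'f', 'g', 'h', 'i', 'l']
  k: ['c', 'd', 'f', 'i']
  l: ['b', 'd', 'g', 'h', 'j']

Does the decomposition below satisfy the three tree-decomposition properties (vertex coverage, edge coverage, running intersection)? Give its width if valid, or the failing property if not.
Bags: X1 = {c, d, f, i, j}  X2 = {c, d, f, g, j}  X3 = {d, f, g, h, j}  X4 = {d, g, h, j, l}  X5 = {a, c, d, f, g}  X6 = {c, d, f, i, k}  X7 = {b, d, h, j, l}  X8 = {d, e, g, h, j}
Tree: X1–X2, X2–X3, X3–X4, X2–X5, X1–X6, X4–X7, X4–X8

Every vertex of G appears in some bag (union = {a, b, c, d, e, f, g, h, i, j, k, l}); every edge is covered by a bag; and for each vertex v the set of bags containing v is connected in the bag tree. The decomposition is therefore valid. The largest bag has 5 vertices, so the width is 4.

Yes; width 4.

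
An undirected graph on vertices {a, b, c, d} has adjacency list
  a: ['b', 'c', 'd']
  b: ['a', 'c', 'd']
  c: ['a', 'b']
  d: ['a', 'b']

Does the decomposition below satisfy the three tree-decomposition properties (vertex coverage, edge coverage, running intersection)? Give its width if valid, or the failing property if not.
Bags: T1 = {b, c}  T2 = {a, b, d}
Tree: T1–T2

No — edge (a,c) lies in no bag.

A tree decomposition must satisfy three properties: every vertex lies in some bag; for every edge, both endpoints lie together in some bag; and for every vertex, the bags containing it form a connected subtree. Here edge (a,c) lies in no bag, so the decomposition is invalid.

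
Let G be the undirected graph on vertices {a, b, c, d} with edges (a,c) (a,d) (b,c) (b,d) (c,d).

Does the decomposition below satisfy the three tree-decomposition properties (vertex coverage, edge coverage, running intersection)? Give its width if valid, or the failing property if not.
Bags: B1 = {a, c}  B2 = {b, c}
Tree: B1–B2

No — vertex d appears in no bag.

A tree decomposition must satisfy three properties: every vertex lies in some bag; for every edge, both endpoints lie together in some bag; and for every vertex, the bags containing it form a connected subtree. Here vertex d appears in no bag, so the decomposition is invalid.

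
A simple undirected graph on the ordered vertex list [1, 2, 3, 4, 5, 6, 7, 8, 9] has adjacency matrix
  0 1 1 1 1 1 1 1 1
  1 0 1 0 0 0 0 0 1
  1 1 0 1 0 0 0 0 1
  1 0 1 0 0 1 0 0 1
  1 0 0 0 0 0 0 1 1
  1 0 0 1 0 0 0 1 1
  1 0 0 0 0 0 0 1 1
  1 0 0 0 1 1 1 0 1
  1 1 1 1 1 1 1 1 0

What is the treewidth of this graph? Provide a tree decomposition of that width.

Every bag has size at most 4, so the width is 4 − 1 = 3 and tw(G) ≤ 3. On the other hand G contains the 4-clique {1, 5, 8, 9}. A clique must lie in a single bag of any decomposition, so no decomposition can have width below 3. Therefore the treewidth is 3.

Treewidth 3.
Bags: B1 = {1, 7, 8, 9}  B2 = {1, 6, 8, 9}  B3 = {1, 4, 6, 9}  B4 = {1, 3, 4, 9}  B5 = {1, 5, 8, 9}  B6 = {1, 2, 3, 9}
Tree: B1–B2, B2–B3, B3–B4, B2–B5, B4–B6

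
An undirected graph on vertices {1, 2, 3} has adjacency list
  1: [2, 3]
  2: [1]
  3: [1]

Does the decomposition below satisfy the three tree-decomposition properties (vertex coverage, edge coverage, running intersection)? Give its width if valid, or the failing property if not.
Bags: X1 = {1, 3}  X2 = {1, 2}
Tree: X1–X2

Vertex coverage: the bags together contain {1, 2, 3}, the full vertex set. Edge coverage: each edge of G has both endpoints in at least one bag. Running intersection: for every vertex, the bags containing it form a connected subtree. All three properties hold, so this is a valid tree decomposition of width max|bag| − 1 = 1, and hence tw(G) ≤ 1.

Yes; width 1.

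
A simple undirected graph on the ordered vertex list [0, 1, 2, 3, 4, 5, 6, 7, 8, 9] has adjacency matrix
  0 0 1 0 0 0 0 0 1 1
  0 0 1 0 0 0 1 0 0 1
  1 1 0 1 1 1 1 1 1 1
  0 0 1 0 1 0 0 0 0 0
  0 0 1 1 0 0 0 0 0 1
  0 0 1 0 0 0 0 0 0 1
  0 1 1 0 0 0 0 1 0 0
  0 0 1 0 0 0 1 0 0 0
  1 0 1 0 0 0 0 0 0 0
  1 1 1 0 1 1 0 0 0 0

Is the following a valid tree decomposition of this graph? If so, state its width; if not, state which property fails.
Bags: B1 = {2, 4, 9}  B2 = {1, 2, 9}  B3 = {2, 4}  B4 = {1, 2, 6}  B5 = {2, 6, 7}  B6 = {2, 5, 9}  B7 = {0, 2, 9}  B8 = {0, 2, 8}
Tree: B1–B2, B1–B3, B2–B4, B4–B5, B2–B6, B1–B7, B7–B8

A tree decomposition must satisfy three properties: every vertex lies in some bag; for every edge, both endpoints lie together in some bag; and for every vertex, the bags containing it form a connected subtree. Here vertex 3 appears in no bag, so the decomposition is invalid.

No — vertex 3 appears in no bag.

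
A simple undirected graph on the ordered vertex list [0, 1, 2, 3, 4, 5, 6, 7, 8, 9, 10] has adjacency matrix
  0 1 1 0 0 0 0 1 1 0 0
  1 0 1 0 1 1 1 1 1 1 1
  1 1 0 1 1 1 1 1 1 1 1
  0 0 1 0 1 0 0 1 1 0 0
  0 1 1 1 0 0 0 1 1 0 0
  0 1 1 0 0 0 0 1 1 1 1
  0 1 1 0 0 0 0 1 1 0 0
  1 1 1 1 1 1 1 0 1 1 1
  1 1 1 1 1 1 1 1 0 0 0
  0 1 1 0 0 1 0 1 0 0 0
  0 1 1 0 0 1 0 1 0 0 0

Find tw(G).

A width-4 tree decomposition is:
Bags: B1 = {1, 2, 5, 7, 8}  B2 = {1, 2, 6, 7, 8}  B3 = {1, 2, 5, 7, 10}  B4 = {1, 2, 5, 7, 9}  B5 = {1, 2, 4, 7, 8}  B6 = {0, 1, 2, 7, 8}  B7 = {2, 3, 4, 7, 8}
Tree: B1–B2, B1–B3, B1–B4, B2–B5, B5–B6, B5–B7
Each bag holds 5 vertices, so the decomposition has width 4, which upper-bounds the treewidth. On the other hand G contains the 5-clique {0, 1, 2, 7, 8}. A clique must lie in a single bag of any decomposition, so no decomposition can have width below 4. Combining the bounds, tw(G) = 4.

4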